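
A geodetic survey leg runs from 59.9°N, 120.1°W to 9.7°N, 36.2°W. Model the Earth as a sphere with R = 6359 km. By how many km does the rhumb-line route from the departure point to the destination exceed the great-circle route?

334 km

Great circle: cos σ = sin φ₁ sin φ₂ + cos φ₁ cos φ₂ cos Δλ,  σ = 1.3712 rad → d_gc = 8719.3 km
Rhumb line: Δψ = -1.1434, q = Δφ/Δψ = 0.7663, d_rh = R√(Δφ²+q²Δλ²) = 9053.0 km
Excess = 9053.0 − 8719.3 = 333.7 ≈ 334 km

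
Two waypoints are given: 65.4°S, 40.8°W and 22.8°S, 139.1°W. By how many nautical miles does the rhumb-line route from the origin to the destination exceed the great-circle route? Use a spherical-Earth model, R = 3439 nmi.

329 nmi

Great circle: cos σ = sin φ₁ sin φ₂ + cos φ₁ cos φ₂ cos Δλ,  σ = 1.2693 rad → d_gc = 4365.1 nmi
Rhumb line: Δψ = +1.1142, q = Δφ/Δψ = 0.6673, d_rh = R√(Δφ²+q²Δλ²) = 4694.5 nmi
Excess = 4694.5 − 4365.1 = 329.4 ≈ 329 nmi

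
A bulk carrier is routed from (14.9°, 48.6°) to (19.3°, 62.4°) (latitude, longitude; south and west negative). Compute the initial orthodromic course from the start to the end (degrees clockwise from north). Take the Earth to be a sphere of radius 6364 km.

N = sin Δλ·cos φ₂ = +0.2251;  D = cos φ₁ sin φ₂ − sin φ₁ cos φ₂ cos Δλ = +0.0837
initial course = atan2(N, D) = 69.60°

69.6°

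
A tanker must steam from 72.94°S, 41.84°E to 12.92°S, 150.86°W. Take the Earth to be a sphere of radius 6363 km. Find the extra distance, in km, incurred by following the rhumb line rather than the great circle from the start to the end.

3017 km

Great circle: cos σ = sin φ₁ sin φ₂ + cos φ₁ cos φ₂ cos Δλ,  σ = 1.6360 rad → d_gc = 10410.1 km
Rhumb line: Δψ = +1.6698, q = Δφ/Δψ = 0.6274, d_rh = R√(Δφ²+q²Δλ²) = 13427.3 km
Excess = 13427.3 − 10410.1 = 3017.2 ≈ 3017 km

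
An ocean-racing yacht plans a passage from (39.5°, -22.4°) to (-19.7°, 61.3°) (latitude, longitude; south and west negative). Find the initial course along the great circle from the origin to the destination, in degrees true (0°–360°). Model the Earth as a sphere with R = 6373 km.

109.2°

θ = atan2( sin Δλ·cos φ₂ ,  cos φ₁ sin φ₂ − sin φ₁ cos φ₂ cos Δλ )
  = atan2(+0.9358, -0.3258) = 109.20°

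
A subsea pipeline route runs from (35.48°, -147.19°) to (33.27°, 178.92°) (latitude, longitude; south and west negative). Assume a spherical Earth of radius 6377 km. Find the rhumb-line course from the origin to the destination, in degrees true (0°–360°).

Δψ = ln[tan(π/4+φ₂/2)/tan(π/4+φ₁/2)] = -0.0467
Δλ = -0.5915 rad (taken the short way round)
course = atan2(Δλ, Δψ) = 265.48°

265.5°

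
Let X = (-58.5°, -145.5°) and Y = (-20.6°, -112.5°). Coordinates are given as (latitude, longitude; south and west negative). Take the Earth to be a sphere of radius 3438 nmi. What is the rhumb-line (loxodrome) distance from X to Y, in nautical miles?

Rhumb course C = atan2(Δλ, Δψ) with Δψ = ln[tan(π/4+φ₂/2)/tan(π/4+φ₁/2)] = +0.8982, Δλ = +0.5760 → C = 32.67°
d = R·|Δφ| / |cos C| = 3438·0.66148 / 0.84180 = 2702 nmi

2702 nmi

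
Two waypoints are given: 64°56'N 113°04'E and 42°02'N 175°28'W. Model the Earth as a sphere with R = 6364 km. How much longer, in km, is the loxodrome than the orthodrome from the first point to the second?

Great circle: cos σ = sin φ₁ sin φ₂ + cos φ₁ cos φ₂ cos Δλ,  σ = 0.7862 rad → d_gc = 5003.5 km
Rhumb line: Δψ = -0.6938, q = Δφ/Δψ = 0.5761, d_rh = R√(Δφ²+q²Δλ²) = 5232.9 km
Excess = 5232.9 − 5003.5 = 229.4 ≈ 229 km

229 km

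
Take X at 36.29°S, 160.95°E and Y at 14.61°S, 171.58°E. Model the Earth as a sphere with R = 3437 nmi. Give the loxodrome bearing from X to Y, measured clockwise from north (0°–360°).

23.7°

Δψ = ln[tan(π/4+φ₂/2)/tan(π/4+φ₁/2)] = +0.4227
Δλ = +0.1855 rad (taken the short way round)
course = atan2(Δλ, Δψ) = 23.70°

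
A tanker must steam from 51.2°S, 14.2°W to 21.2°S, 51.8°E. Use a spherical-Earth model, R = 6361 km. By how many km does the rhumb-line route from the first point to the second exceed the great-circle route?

145 km

Great circle: cos σ = sin φ₁ sin φ₂ + cos φ₁ cos φ₂ cos Δλ,  σ = 1.0246 rad → d_gc = 6517.5 km
Rhumb line: Δψ = +0.6649, q = Δφ/Δψ = 0.7875, d_rh = R√(Δφ²+q²Δλ²) = 6662.2 km
Excess = 6662.2 − 6517.5 = 144.7 ≈ 145 km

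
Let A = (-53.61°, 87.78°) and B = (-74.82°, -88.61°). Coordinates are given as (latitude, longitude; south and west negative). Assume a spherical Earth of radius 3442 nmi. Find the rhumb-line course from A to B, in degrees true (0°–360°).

253.7°

Δψ = ln[tan(π/4+φ₂/2)/tan(π/4+φ₁/2)] = -0.9029
Δλ = -3.0786 rad (taken the short way round)
course = atan2(Δλ, Δψ) = 253.65°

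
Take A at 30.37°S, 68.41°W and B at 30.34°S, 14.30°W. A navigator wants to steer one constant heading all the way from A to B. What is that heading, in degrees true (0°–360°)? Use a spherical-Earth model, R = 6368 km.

90.0°

Δψ = ln[tan(π/4+φ₂/2)/tan(π/4+φ₁/2)] = +0.0006
Δλ = +0.9444 rad (taken the short way round)
course = atan2(Δλ, Δψ) = 89.96°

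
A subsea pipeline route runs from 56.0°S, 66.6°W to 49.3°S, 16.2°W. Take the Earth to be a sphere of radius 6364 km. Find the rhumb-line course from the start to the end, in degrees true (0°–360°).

77.6°

Meridional parts: M(φ₁)=-1.1851, M(φ₂)=-0.9918 → ΔM = +0.1932;  Δλ = +0.8796 rad
tan C = Δλ / ΔM = +4.5521 → C = 77.61°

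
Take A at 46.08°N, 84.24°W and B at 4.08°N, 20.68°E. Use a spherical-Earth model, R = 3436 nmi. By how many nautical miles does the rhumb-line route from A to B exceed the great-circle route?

224 nmi

Great circle: cos σ = sin φ₁ sin φ₂ + cos φ₁ cos φ₂ cos Δλ,  σ = 1.6980 rad → d_gc = 5834.4 nmi
Rhumb line: Δψ = -0.8370, q = Δφ/Δψ = 0.8758, d_rh = R√(Δφ²+q²Δλ²) = 6058.7 nmi
Excess = 6058.7 − 5834.4 = 224.3 ≈ 224 nmi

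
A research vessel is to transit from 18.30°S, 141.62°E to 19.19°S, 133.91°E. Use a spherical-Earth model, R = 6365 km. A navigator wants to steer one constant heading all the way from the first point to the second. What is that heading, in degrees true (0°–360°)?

263.0°

Δψ = ln[tan(π/4+φ₂/2)/tan(π/4+φ₁/2)] = -0.0164
Δλ = -0.1346 rad (taken the short way round)
course = atan2(Δλ, Δψ) = 263.05°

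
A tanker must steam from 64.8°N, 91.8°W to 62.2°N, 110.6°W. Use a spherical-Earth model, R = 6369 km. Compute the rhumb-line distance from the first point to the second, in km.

Δψ = ln[tan(π/4+φ₂/2)/tan(π/4+φ₁/2)] = -0.1018;  Δφ = -0.0454 rad,  Δλ = -0.3281 rad
q = Δφ/Δψ = 0.4459
d = R·√(Δφ² + q²Δλ²) = 6369·0.15317 = 976 km

976 km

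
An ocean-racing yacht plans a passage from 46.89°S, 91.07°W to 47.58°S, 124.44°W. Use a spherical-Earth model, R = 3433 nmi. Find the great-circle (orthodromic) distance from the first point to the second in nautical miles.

cos σ = sin φ₁ sin φ₂ + cos φ₁ cos φ₂ cos Δλ
      = sin(-46.89°)sin(-47.58°) + cos(-46.89°)cos(-47.58°)cos(-33.37°) = 0.9239
σ = 22.493° → d = Rσ = 3433·0.39258 = 1348 nmi

1348 nmi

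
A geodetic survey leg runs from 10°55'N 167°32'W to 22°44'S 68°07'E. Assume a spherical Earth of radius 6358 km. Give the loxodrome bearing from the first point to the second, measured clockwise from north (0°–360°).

254.6°

Meridional parts: M(φ₁)=+0.1917, M(φ₂)=-0.4076 → ΔM = -0.5993;  Δλ = -2.1703 rad
tan C = Δλ / ΔM = +3.6214 → C = 254.56°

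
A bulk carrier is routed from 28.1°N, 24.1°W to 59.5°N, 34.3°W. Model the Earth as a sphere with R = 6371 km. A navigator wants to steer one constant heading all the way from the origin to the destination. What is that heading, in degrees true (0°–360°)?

Meridional parts: M(φ₁)=+0.5114, M(φ₂)=+1.2996 → ΔM = +0.7883;  Δλ = -0.1780 rad
tan C = Δλ / ΔM = -0.2258 → C = 347.27°

347.3°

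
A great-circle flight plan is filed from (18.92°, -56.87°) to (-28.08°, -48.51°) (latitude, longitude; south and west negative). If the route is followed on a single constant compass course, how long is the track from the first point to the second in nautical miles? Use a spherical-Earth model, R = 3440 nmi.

2863 nmi

Rhumb course C = atan2(Δλ, Δψ) with Δψ = ln[tan(π/4+φ₂/2)/tan(π/4+φ₁/2)] = -0.8474, Δλ = +0.1459 → C = 170.23°
d = R·|Δφ| / |cos C| = 3440·0.82030 / 0.98550 = 2863 nmi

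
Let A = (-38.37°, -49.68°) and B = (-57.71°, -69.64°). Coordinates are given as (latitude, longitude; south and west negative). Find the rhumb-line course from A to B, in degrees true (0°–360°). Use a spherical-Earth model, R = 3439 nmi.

214.2°

Δψ = ln[tan(π/4+φ₂/2)/tan(π/4+φ₁/2)] = -0.5134
Δλ = -0.3484 rad (taken the short way round)
course = atan2(Δλ, Δψ) = 214.16°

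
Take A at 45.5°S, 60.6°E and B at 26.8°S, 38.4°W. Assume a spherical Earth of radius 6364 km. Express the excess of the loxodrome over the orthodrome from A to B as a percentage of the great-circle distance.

Great circle: σ = 1.3452 rad → d_gc = Rσ = 8560.6 km
Rhumb: Δφ = +0.3264, Δλ = -1.7279, Δψ = +0.4080, q = Δφ/Δψ = 0.8000 → d_rh = R√(Δφ²+q²Δλ²) = 9038.9 km
Excess = (9038.9 − 8560.6) / 8560.6 = 478.3 / 8560.6 = 5.59% ≈ 5.6%

5.6%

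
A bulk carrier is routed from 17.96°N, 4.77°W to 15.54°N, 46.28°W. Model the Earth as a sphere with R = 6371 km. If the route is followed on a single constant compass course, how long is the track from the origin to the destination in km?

4428 km

Rhumb course C = atan2(Δλ, Δψ) with Δψ = ln[tan(π/4+φ₂/2)/tan(π/4+φ₁/2)] = -0.0441, Δλ = -0.7245 → C = 266.52°
d = R·|Δφ| / |cos C| = 6371·0.04224 / 0.06078 = 4428 km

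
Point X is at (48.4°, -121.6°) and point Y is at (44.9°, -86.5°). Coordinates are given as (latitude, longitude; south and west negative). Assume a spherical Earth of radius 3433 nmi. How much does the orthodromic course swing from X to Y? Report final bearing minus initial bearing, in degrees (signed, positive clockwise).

At departure: θ₁ = atan2(sin Δλ cos φ₂, cos φ₁ sin φ₂ − sin φ₁ cos φ₂ cos Δλ) = 85.05°
At arrival: θ₂ = atan2(sin Δλ cos φ₁, −cos φ₂ sin φ₁ + sin φ₂ cos φ₁ cos Δλ) = 110.96°
Δθ = θ₂ − θ₁ = +25.9°

+25.9°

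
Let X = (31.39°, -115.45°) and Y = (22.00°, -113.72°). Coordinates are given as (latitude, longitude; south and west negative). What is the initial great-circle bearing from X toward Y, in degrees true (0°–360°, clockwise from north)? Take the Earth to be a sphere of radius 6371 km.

170.3°

θ = atan2( sin Δλ·cos φ₂ ,  cos φ₁ sin φ₂ − sin φ₁ cos φ₂ cos Δλ )
  = atan2(+0.0280, -0.1629) = 170.25°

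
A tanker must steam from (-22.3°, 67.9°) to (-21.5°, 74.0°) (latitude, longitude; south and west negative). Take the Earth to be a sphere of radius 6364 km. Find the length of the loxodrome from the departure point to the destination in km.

Δψ = ln[tan(π/4+φ₂/2)/tan(π/4+φ₁/2)] = +0.0150;  Δφ = +0.0140 rad,  Δλ = +0.1065 rad
q = Δφ/Δψ = 0.9278
d = R·√(Δφ² + q²Δλ²) = 6364·0.09976 = 635 km

635 km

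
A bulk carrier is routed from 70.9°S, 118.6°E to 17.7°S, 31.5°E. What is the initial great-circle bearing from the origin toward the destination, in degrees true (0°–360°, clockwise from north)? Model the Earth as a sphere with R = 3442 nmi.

266.8°

N = sin Δλ·cos φ₂ = -0.9514;  D = cos φ₁ sin φ₂ − sin φ₁ cos φ₂ cos Δλ = -0.0539
initial course = atan2(N, D) = 266.76°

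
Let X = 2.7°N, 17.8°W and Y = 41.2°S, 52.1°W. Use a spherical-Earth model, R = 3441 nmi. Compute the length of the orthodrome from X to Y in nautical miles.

Haversine: a = sin²(Δφ/2)+cos φ₁ cos φ₂ sin²(Δλ/2) = 0.20507;  σ = 2·atan2(√a,√(1−a))
σ = 53.854° → d = Rσ = 3441·0.93992 = 3234 nmi

3234 nmi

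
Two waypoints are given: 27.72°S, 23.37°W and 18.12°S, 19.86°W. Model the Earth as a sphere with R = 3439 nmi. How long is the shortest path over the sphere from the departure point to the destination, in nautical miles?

608 nmi

Haversine: a = sin²(Δφ/2)+cos φ₁ cos φ₂ sin²(Δλ/2) = 0.00779;  σ = 2·atan2(√a,√(1−a))
σ = 10.128° → d = Rσ = 3439·0.17676 = 608 nmi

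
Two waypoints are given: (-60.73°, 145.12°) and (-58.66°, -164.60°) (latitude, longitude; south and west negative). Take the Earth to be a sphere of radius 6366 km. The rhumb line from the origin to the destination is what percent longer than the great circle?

2.5%

Great circle: σ = 0.4334 rad → d_gc = Rσ = 2758.8 km
Rhumb: Δφ = +0.0361, Δλ = +0.8776, Δψ = +0.0716, q = Δφ/Δψ = 0.5044 → d_rh = R√(Δφ²+q²Δλ²) = 2827.3 km
Excess = (2827.3 − 2758.8) / 2758.8 = 68.5 / 2758.8 = 2.48% ≈ 2.5%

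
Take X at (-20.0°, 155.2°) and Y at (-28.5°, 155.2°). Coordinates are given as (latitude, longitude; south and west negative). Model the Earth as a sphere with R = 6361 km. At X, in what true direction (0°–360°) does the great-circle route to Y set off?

180.0°

θ = atan2( sin Δλ·cos φ₂ ,  cos φ₁ sin φ₂ − sin φ₁ cos φ₂ cos Δλ )
  = atan2(+0.0000, -0.1478) = 180.00°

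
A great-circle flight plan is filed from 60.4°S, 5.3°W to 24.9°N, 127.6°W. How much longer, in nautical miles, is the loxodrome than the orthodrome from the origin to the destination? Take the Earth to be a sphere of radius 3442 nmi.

356 nmi

Great circle: cos σ = sin φ₁ sin φ₂ + cos φ₁ cos φ₂ cos Δλ,  σ = 2.2212 rad → d_gc = 7645.3 nmi
Rhumb line: Δψ = +1.7800, q = Δφ/Δψ = 0.8364, d_rh = R√(Δφ²+q²Δλ²) = 8001.3 nmi
Excess = 8001.3 − 7645.3 = 356.0 ≈ 356 nmi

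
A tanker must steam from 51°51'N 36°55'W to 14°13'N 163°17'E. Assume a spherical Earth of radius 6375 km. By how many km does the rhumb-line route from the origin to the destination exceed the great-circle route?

Great circle: cos σ = sin φ₁ sin φ₂ + cos φ₁ cos φ₂ cos Δλ,  σ = 1.9486 rad → d_gc = 12422.1 km
Rhumb line: Δψ = -0.8112, q = Δφ/Δψ = 0.8097, d_rh = R√(Δφ²+q²Δλ²) = 14993.0 km
Excess = 14993.0 − 12422.1 = 2570.9 ≈ 2571 km

2571 km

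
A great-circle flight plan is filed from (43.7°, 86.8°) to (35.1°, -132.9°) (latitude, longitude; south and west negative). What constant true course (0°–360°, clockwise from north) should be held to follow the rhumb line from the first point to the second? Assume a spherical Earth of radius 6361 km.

Meridional parts: M(φ₁)=+0.8496, M(φ₂)=+0.6550 → ΔM = -0.1947;  Δλ = +2.4487 rad
tan C = Δλ / ΔM = -12.5785 → C = 94.55°

94.5°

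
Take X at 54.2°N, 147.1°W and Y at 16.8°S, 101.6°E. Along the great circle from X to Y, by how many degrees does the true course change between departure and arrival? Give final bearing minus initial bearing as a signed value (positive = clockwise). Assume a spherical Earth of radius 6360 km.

Initial bearing θ₁ = atan2(sin Δλ cos φ₂, cos φ₁ sin φ₂ − sin φ₁ cos φ₂ cos Δλ) = 277.22°
Final bearing θ₂ = (initial bearing from the destination back to the start) + 180° = 217.31°
Δθ = θ₂ − θ₁ = -59.9°

-59.9°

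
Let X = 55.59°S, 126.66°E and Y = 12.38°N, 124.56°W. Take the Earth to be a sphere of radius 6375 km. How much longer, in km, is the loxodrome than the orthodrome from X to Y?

Great circle: cos σ = sin φ₁ sin φ₂ + cos φ₁ cos φ₂ cos Δλ,  σ = 1.9333 rad → d_gc = 12324.5 km
Rhumb line: Δψ = +1.3901, q = Δφ/Δψ = 0.8534, d_rh = R√(Δφ²+q²Δλ²) = 12801.6 km
Excess = 12801.6 − 12324.5 = 477.1 ≈ 477 km

477 km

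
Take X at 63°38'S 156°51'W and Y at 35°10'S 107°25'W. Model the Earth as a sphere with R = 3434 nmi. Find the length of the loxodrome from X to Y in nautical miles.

Rhumb course C = atan2(Δλ, Δψ) with Δψ = ln[tan(π/4+φ₂/2)/tan(π/4+φ₁/2)] = +0.7950, Δλ = +0.8628 → C = 47.34°
d = R·|Δφ| / |cos C| = 3434·0.49684 / 0.67764 = 2518 nmi

2518 nmi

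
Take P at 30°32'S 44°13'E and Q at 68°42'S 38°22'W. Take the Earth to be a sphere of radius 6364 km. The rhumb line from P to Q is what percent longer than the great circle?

Great circle: σ = 1.0313 rad → d_gc = Rσ = 6563.0 km
Rhumb: Δφ = -0.6661, Δλ = -1.4414, Δψ = -1.1110, q = Δφ/Δψ = 0.5996 → d_rh = R√(Δφ²+q²Δλ²) = 6944.1 km
Excess = (6944.1 − 6563.0) / 6563.0 = 381.1 / 6563.0 = 5.81% ≈ 5.8%

5.8%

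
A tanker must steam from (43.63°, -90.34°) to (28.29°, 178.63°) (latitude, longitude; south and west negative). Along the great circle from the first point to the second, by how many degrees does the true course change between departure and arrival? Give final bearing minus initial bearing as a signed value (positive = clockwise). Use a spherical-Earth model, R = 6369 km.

Initial bearing θ₁ = atan2(sin Δλ cos φ₂, cos φ₁ sin φ₂ − sin φ₁ cos φ₂ cos Δλ) = 291.90°
Final bearing θ₂ = (initial bearing from the destination back to the start) + 180° = 229.70°
Δθ = θ₂ − θ₁ = -62.2°

-62.2°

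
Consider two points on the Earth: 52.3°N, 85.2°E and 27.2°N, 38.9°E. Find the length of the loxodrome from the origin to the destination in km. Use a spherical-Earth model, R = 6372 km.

Δψ = ln[tan(π/4+φ₂/2)/tan(π/4+φ₁/2)] = -0.5811;  Δφ = -0.4381 rad,  Δλ = -0.8081 rad
q = Δφ/Δψ = 0.7539
d = R·√(Δφ² + q²Δλ²) = 6372·0.75039 = 4781 km

4781 km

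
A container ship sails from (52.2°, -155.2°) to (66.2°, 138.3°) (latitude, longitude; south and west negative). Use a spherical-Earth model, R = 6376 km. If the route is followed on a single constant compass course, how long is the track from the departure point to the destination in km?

Rhumb course C = atan2(Δλ, Δψ) with Δψ = ln[tan(π/4+φ₂/2)/tan(π/4+φ₁/2)] = +0.4853, Δλ = -1.1606 → C = 292.69°
d = R·|Δφ| / |cos C| = 6376·0.24435 / 0.38578 = 4038 km

4038 km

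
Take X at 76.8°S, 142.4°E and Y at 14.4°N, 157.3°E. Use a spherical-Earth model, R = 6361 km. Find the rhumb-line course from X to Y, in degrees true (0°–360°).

6.2°

Meridional parts: M(φ₁)=-2.1567, M(φ₂)=+0.2540 → ΔM = +2.4107;  Δλ = +0.2601 rad
tan C = Δλ / ΔM = +0.1079 → C = 6.16°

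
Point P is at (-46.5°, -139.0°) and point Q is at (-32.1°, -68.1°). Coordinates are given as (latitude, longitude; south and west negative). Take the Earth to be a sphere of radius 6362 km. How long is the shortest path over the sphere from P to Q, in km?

6086 km

Haversine: a = sin²(Δφ/2)+cos φ₁ cos φ₂ sin²(Δλ/2) = 0.21186;  σ = 2·atan2(√a,√(1−a))
σ = 54.811° → d = Rσ = 6362·0.95664 = 6086 km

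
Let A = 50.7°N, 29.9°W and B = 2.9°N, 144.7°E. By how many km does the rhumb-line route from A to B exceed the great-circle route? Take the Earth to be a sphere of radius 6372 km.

3342 km

Great circle: cos σ = sin φ₁ sin φ₂ + cos φ₁ cos φ₂ cos Δλ,  σ = 2.2026 rad → d_gc = 14035.0 km
Rhumb line: Δψ = -0.9792, q = Δφ/Δψ = 0.8520, d_rh = R√(Δφ²+q²Δλ²) = 17376.9 km
Excess = 17376.9 − 14035.0 = 3341.9 ≈ 3342 km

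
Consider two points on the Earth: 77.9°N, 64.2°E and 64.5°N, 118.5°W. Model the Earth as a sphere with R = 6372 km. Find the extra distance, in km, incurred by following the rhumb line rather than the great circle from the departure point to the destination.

2080 km

Great circle: cos σ = sin φ₁ sin φ₂ + cos φ₁ cos φ₂ cos Δλ,  σ = 0.6561 rad → d_gc = 4180.5 km
Rhumb line: Δψ = -0.7584, q = Δφ/Δψ = 0.3084, d_rh = R√(Δφ²+q²Δλ²) = 6260.2 km
Excess = 6260.2 − 4180.5 = 2079.7 ≈ 2080 km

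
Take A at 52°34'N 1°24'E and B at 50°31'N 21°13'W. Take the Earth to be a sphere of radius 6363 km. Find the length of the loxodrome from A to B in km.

1578 km

Rhumb course C = atan2(Δλ, Δψ) with Δψ = ln[tan(π/4+φ₂/2)/tan(π/4+φ₁/2)] = -0.0575, Δλ = -0.3947 → C = 261.71°
d = R·|Δφ| / |cos C| = 6363·0.03578 / 0.14425 = 1578 km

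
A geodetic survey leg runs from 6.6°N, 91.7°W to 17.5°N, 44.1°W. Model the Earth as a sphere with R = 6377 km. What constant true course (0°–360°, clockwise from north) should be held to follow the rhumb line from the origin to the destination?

76.8°

Meridional parts: M(φ₁)=+0.1154, M(φ₂)=+0.3103 → ΔM = +0.1948;  Δλ = +0.8308 rad
tan C = Δλ / ΔM = +4.2637 → C = 76.80°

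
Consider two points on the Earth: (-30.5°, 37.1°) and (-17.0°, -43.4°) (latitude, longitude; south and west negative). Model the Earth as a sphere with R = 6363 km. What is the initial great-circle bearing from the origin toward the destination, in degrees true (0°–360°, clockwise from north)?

θ = atan2( sin Δλ·cos φ₂ ,  cos φ₁ sin φ₂ − sin φ₁ cos φ₂ cos Δλ )
  = atan2(-0.9432, -0.1718) = 259.68°

259.7°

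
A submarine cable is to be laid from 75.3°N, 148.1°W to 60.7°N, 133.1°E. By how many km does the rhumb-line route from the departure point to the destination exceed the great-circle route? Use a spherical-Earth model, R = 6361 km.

238 km

Great circle: cos σ = sin φ₁ sin φ₂ + cos φ₁ cos φ₂ cos Δλ,  σ = 0.5203 rad → d_gc = 3309.9 km
Rhumb line: Δψ = -0.7064, q = Δφ/Δψ = 0.3607, d_rh = R√(Δφ²+q²Δλ²) = 3547.9 km
Excess = 3547.9 − 3309.9 = 238.0 ≈ 238 km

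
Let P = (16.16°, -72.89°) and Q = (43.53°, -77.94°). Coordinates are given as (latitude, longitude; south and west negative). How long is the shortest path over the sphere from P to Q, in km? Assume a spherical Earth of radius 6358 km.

Haversine: a = sin²(Δφ/2)+cos φ₁ cos φ₂ sin²(Δλ/2) = 0.05732;  σ = 2·atan2(√a,√(1−a))
σ = 27.705° → d = Rσ = 6358·0.48354 = 3074 km

3074 km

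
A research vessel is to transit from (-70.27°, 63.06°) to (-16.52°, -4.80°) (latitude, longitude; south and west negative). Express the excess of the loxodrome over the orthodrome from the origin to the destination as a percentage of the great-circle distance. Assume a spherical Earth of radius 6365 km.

3.3%

Great circle: σ = 1.1706 rad → d_gc = Rσ = 7450.6 km
Rhumb: Δφ = +0.9381, Δλ = -1.1844, Δψ = +1.4569, q = Δφ/Δψ = 0.6439 → d_rh = R√(Δφ²+q²Δλ²) = 7695.3 km
Excess = (7695.3 − 7450.6) / 7450.6 = 244.7 / 7450.6 = 3.28% ≈ 3.3%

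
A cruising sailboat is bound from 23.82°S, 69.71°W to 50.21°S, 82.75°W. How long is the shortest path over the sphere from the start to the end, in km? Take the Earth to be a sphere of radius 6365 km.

Haversine: a = sin²(Δφ/2)+cos φ₁ cos φ₂ sin²(Δλ/2) = 0.05965;  σ = 2·atan2(√a,√(1−a))
σ = 28.274° → d = Rσ = 6365·0.49348 = 3141 km

3141 km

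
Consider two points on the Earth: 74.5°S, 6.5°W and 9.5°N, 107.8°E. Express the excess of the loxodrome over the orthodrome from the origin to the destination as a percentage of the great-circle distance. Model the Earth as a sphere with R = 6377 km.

8.3%

Great circle: σ = 1.8416 rad → d_gc = Rσ = 11743.9 km
Rhumb: Δφ = +1.4661, Δλ = +1.9949, Δψ = +2.1610, q = Δφ/Δψ = 0.6784 → d_rh = R√(Δφ²+q²Δλ²) = 12723.8 km
Excess = (12723.8 − 11743.9) / 11743.9 = 979.9 / 11743.9 = 8.34% ≈ 8.3%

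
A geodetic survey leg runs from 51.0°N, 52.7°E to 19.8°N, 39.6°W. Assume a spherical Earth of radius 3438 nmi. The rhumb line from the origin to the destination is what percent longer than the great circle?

4.7%

Great circle: σ = 1.3290 rad → d_gc = Rσ = 4569.0 nmi
Rhumb: Δφ = -0.5445, Δλ = -1.6109, Δψ = -0.6855, q = Δφ/Δψ = 0.7944 → d_rh = R√(Δφ²+q²Δλ²) = 4781.6 nmi
Excess = (4781.6 − 4569.0) / 4569.0 = 212.6 / 4569.0 = 4.653% ≈ 4.7%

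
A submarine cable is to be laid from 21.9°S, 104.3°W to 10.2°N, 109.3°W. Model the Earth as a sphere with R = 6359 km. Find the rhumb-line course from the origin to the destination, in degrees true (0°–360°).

Meridional parts: M(φ₁)=-0.3919, M(φ₂)=+0.1790 → ΔM = +0.5709;  Δλ = -0.0873 rad
tan C = Δλ / ΔM = -0.1529 → C = 351.31°

351.3°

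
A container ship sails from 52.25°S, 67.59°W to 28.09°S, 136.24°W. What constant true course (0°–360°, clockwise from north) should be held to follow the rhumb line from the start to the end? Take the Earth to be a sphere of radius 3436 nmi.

295.1°

Δψ = ln[tan(π/4+φ₂/2)/tan(π/4+φ₁/2)] = +0.5621
Δλ = -1.1982 rad (taken the short way round)
course = atan2(Δλ, Δψ) = 295.13°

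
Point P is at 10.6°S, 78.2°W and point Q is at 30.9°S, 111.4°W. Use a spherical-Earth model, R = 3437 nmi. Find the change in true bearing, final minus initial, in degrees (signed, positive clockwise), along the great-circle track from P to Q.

At departure: θ₁ = atan2(sin Δλ cos φ₂, cos φ₁ sin φ₂ − sin φ₁ cos φ₂ cos Δλ) = 231.58°
At arrival: θ₂ = atan2(sin Δλ cos φ₁, −cos φ₂ sin φ₁ + sin φ₂ cos φ₁ cos Δλ) = 243.83°
Δθ = θ₂ − θ₁ = +12.2°

+12.2°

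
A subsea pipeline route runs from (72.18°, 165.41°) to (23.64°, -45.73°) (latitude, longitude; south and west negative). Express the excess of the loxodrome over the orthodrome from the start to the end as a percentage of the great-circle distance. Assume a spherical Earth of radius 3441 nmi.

23.1%

Great circle: σ = 1.4285 rad → d_gc = Rσ = 4915.5 nmi
Rhumb: Δφ = -0.8472, Δλ = +2.5981, Δψ = -1.4281, q = Δφ/Δψ = 0.5932 → d_rh = R√(Δφ²+q²Δλ²) = 6051.8 nmi
Excess = (6051.8 − 4915.5) / 4915.5 = 1136.3 / 4915.5 = 23.12% ≈ 23.1%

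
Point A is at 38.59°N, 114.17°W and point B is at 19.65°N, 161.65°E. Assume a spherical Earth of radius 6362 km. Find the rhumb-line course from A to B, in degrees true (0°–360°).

Meridional parts: M(φ₁)=+0.7311, M(φ₂)=+0.3499 → ΔM = -0.3812;  Δλ = -1.4692 rad
tan C = Δλ / ΔM = +3.8540 → C = 255.45°

255.5°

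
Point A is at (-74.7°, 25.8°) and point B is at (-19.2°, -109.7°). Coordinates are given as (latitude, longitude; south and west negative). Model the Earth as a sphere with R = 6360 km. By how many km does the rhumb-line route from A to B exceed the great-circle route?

1597 km

Great circle: cos σ = sin φ₁ sin φ₂ + cos φ₁ cos φ₂ cos Δλ,  σ = 1.4309 rad → d_gc = 9100.3 km
Rhumb line: Δψ = +1.6660, q = Δφ/Δψ = 0.5814, d_rh = R√(Δφ²+q²Δλ²) = 10697.3 km
Excess = 10697.3 − 9100.3 = 1597.0 ≈ 1597 km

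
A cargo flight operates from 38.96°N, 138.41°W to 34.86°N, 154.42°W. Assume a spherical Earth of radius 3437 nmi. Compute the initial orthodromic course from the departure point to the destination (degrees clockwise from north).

θ = atan2( sin Δλ·cos φ₂ ,  cos φ₁ sin φ₂ − sin φ₁ cos φ₂ cos Δλ )
  = atan2(-0.2263, -0.0515) = 257.18°

257.2°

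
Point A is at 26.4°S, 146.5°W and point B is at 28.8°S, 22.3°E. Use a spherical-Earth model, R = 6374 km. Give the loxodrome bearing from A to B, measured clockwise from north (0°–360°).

90.9°

Δψ = ln[tan(π/4+φ₂/2)/tan(π/4+φ₁/2)] = -0.0473
Δλ = +2.9461 rad (taken the short way round)
course = atan2(Δλ, Δψ) = 90.92°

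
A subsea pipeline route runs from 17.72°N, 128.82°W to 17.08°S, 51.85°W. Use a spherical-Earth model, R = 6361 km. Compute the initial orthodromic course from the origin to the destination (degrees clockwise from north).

110.3°

θ = atan2( sin Δλ·cos φ₂ ,  cos φ₁ sin φ₂ − sin φ₁ cos φ₂ cos Δλ )
  = atan2(+0.9313, -0.3454) = 110.35°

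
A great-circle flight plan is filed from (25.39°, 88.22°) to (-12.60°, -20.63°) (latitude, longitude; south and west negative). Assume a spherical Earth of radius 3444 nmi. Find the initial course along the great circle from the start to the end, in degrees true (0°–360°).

266.2°

θ = atan2( sin Δλ·cos φ₂ ,  cos φ₁ sin φ₂ − sin φ₁ cos φ₂ cos Δλ )
  = atan2(-0.9236, -0.0619) = 266.17°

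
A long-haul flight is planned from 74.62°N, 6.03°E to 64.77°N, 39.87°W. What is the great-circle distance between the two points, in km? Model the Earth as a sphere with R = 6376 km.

2007 km

cos σ = sin φ₁ sin φ₂ + cos φ₁ cos φ₂ cos Δλ
      = sin(74.62°)sin(64.77°) + cos(74.62°)cos(64.77°)cos(-45.90°) = 0.9509
σ = 18.032° → d = Rσ = 6376·0.31472 = 2007 km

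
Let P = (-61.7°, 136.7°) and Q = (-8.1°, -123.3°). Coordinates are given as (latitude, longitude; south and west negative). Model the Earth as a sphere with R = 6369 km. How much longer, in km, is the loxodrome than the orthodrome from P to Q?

576 km

Great circle: cos σ = sin φ₁ sin φ₂ + cos φ₁ cos φ₂ cos Δλ,  σ = 1.5282 rad → d_gc = 9733.3 km
Rhumb line: Δψ = +1.2360, q = Δφ/Δψ = 0.7568, d_rh = R√(Δφ²+q²Δλ²) = 10309.2 km
Excess = 10309.2 − 9733.3 = 575.9 ≈ 576 km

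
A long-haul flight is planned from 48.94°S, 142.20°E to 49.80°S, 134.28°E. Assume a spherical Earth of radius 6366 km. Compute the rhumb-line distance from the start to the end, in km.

Rhumb course C = atan2(Δλ, Δψ) with Δψ = ln[tan(π/4+φ₂/2)/tan(π/4+φ₁/2)] = -0.0231, Δλ = -0.1382 → C = 260.53°
d = R·|Δφ| / |cos C| = 6366·0.01501 / 0.16449 = 581 km

581 km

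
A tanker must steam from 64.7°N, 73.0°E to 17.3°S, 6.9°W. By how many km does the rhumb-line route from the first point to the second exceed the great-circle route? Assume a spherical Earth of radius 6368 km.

259 km

Great circle: cos σ = sin φ₁ sin φ₂ + cos φ₁ cos φ₂ cos Δλ,  σ = 1.7694 rad → d_gc = 11267.5 km
Rhumb line: Δψ = -1.8008, q = Δφ/Δψ = 0.7948, d_rh = R√(Δφ²+q²Δλ²) = 11526.9 km
Excess = 11526.9 − 11267.5 = 259.4 ≈ 259 km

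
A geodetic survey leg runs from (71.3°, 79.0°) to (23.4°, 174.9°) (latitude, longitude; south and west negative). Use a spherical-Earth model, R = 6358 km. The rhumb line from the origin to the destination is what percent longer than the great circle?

Great circle: σ = 1.2176 rad → d_gc = Rσ = 7741.2 km
Rhumb: Δφ = -0.8360, Δλ = +1.6738, Δψ = -1.3837, q = Δφ/Δψ = 0.6042 → d_rh = R√(Δφ²+q²Δλ²) = 8342.4 km
Excess = (8342.4 − 7741.2) / 7741.2 = 601.2 / 7741.2 = 7.77% ≈ 7.8%

7.8%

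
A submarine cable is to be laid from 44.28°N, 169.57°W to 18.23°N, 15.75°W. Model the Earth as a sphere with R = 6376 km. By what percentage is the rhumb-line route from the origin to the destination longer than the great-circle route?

Great circle: σ = 1.9734 rad → d_gc = Rσ = 12582.5 km
Rhumb: Δφ = -0.4547, Δλ = +2.6847, Δψ = -0.5400, q = Δφ/Δψ = 0.8419 → d_rh = R√(Δφ²+q²Δλ²) = 14700.0 km
Excess = (14700.0 − 12582.5) / 12582.5 = 2117.5 / 12582.5 = 16.83% ≈ 16.8%

16.8%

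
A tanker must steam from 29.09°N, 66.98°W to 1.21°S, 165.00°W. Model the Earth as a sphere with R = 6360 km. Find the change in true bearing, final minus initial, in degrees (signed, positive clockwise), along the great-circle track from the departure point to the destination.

At departure: θ₁ = atan2(sin Δλ cos φ₂, cos φ₁ sin φ₂ − sin φ₁ cos φ₂ cos Δλ) = 272.85°
At arrival: θ₂ = atan2(sin Δλ cos φ₁, −cos φ₂ sin φ₁ + sin φ₂ cos φ₁ cos Δλ) = 240.81°
Δθ = θ₂ − θ₁ = -32.0°

-32.0°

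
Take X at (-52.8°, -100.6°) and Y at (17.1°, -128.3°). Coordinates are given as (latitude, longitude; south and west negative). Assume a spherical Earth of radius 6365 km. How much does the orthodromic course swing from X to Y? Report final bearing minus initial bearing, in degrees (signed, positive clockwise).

+10.5°

At departure: θ₁ = atan2(sin Δλ cos φ₂, cos φ₁ sin φ₂ − sin φ₁ cos φ₂ cos Δλ) = 332.45°
At arrival: θ₂ = atan2(sin Δλ cos φ₁, −cos φ₂ sin φ₁ + sin φ₂ cos φ₁ cos Δλ) = 342.99°
Δθ = θ₂ − θ₁ = +10.5°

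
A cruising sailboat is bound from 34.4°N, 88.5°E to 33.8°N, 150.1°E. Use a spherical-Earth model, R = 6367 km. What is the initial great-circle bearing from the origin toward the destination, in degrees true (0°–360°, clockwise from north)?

θ = atan2( sin Δλ·cos φ₂ ,  cos φ₁ sin φ₂ − sin φ₁ cos φ₂ cos Δλ )
  = atan2(+0.7310, +0.2357) = 72.13°

72.1°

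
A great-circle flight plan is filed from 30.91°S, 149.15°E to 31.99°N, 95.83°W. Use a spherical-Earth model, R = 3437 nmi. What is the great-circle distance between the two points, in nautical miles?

7525 nmi

cos σ = sin φ₁ sin φ₂ + cos φ₁ cos φ₂ cos Δλ
      = sin(-30.91°)sin(31.99°) + cos(-30.91°)cos(31.99°)cos(115.02°) = -0.5799
σ = 125.444° → d = Rσ = 3437·2.18940 = 7525 nmi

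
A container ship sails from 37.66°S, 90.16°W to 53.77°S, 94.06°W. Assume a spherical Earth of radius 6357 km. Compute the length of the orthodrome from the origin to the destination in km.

1812 km

cos σ = sin φ₁ sin φ₂ + cos φ₁ cos φ₂ cos Δλ
      = sin(-37.66°)sin(-53.77°) + cos(-37.66°)cos(-53.77°)cos(-3.90°) = 0.9596
σ = 16.332° → d = Rσ = 6357·0.28505 = 1812 km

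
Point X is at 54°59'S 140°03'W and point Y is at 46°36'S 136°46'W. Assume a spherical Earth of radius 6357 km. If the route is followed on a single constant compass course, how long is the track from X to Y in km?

Δψ = ln[tan(π/4+φ₂/2)/tan(π/4+φ₁/2)] = +0.2323;  Δφ = +0.1463 rad,  Δλ = +0.0573 rad
q = Δφ/Δψ = 0.6299
d = R·√(Δφ² + q²Δλ²) = 6357·0.15070 = 958 km

958 km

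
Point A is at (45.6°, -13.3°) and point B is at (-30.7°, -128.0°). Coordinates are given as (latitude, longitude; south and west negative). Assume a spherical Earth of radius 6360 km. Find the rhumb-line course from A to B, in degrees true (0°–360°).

Δψ = ln[tan(π/4+φ₂/2)/tan(π/4+φ₁/2)] = -1.4597
Δλ = -2.0019 rad (taken the short way round)
course = atan2(Δλ, Δψ) = 233.90°

233.9°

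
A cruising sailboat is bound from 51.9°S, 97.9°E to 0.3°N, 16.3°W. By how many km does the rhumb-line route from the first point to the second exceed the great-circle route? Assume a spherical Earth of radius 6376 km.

Great circle: cos σ = sin φ₁ sin φ₂ + cos φ₁ cos φ₂ cos Δλ,  σ = 1.8308 rad → d_gc = 11673.0 km
Rhumb line: Δψ = +1.0686, q = Δφ/Δψ = 0.8526, d_rh = R√(Δφ²+q²Δλ²) = 12294.1 km
Excess = 12294.1 − 11673.0 = 621.1 ≈ 621 km

621 km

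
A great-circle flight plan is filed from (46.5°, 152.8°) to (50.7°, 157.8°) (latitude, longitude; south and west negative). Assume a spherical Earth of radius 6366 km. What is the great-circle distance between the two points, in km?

594 km

Haversine: a = sin²(Δφ/2)+cos φ₁ cos φ₂ sin²(Δλ/2) = 0.00217;  σ = 2·atan2(√a,√(1−a))
σ = 5.343° → d = Rσ = 6366·0.09325 = 594 km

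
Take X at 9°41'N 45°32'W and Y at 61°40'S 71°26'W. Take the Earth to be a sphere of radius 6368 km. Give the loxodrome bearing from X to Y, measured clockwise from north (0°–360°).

Δψ = ln[tan(π/4+φ₂/2)/tan(π/4+φ₁/2)] = -1.5465
Δλ = -0.4520 rad (taken the short way round)
course = atan2(Δλ, Δψ) = 196.29°

196.3°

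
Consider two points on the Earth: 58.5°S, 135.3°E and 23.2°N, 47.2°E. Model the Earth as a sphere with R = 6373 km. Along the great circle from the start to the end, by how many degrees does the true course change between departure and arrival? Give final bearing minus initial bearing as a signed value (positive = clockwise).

+42.4°

Initial bearing θ₁ = atan2(sin Δλ cos φ₂, cos φ₁ sin φ₂ − sin φ₁ cos φ₂ cos Δλ) = 284.16°
Final bearing θ₂ = (initial bearing from the destination back to the start) + 180° = 326.55°
Δθ = θ₂ − θ₁ = +42.4°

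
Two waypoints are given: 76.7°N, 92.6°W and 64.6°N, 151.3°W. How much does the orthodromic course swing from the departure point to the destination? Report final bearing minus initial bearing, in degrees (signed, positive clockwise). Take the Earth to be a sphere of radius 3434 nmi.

Initial bearing θ₁ = atan2(sin Δλ cos φ₂, cos φ₁ sin φ₂ − sin φ₁ cos φ₂ cos Δλ) = 268.59°
Final bearing θ₂ = (initial bearing from the destination back to the start) + 180° = 212.42°
Δθ = θ₂ − θ₁ = -56.2°

-56.2°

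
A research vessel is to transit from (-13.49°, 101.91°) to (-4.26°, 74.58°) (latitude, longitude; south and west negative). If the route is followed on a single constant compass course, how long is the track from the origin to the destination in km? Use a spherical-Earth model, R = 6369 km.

3169 km

Rhumb course C = atan2(Δλ, Δψ) with Δψ = ln[tan(π/4+φ₂/2)/tan(π/4+φ₁/2)] = +0.1632, Δλ = -0.4770 → C = 288.89°
d = R·|Δφ| / |cos C| = 6369·0.16109 / 0.32377 = 3169 km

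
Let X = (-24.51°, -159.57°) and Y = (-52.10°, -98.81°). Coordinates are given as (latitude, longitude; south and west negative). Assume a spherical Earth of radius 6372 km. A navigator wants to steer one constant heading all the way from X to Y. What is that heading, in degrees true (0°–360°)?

Meridional parts: M(φ₁)=-0.4415, M(φ₂)=-1.0690 → ΔM = -0.6275;  Δλ = +1.0605 rad
tan C = Δλ / ΔM = -1.6899 → C = 120.62°

120.6°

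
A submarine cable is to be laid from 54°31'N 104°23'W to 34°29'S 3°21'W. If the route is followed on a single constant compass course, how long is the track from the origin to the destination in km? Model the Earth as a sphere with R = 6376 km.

Δψ = ln[tan(π/4+φ₂/2)/tan(π/4+φ₁/2)] = -1.7815;  Δφ = -1.5533 rad,  Δλ = +1.7634 rad
q = Δφ/Δψ = 0.8719
d = R·√(Δφ² + q²Δλ²) = 6376·2.18562 = 13936 km

13936 km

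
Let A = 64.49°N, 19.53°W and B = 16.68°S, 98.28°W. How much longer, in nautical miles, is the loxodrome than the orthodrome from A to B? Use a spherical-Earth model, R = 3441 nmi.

Great circle: cos σ = sin φ₁ sin φ₂ + cos φ₁ cos φ₂ cos Δλ,  σ = 1.7503 rad → d_gc = 6022.8 nmi
Rhumb line: Δψ = -1.7809, q = Δφ/Δψ = 0.7955, d_rh = R√(Δφ²+q²Δλ²) = 6157.8 nmi
Excess = 6157.8 − 6022.8 = 135.0 ≈ 135 nmi

135 nmi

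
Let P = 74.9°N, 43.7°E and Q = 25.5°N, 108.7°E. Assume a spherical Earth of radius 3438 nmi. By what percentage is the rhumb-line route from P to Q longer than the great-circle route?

3.5%

Great circle: σ = 1.0298 rad → d_gc = Rσ = 3540.3 nmi
Rhumb: Δφ = -0.8622, Δλ = +1.1345, Δψ = -1.5603, q = Δφ/Δψ = 0.5526 → d_rh = R√(Δφ²+q²Δλ²) = 3664.9 nmi
Excess = (3664.9 − 3540.3) / 3540.3 = 124.6 / 3540.3 = 3.52% ≈ 3.5%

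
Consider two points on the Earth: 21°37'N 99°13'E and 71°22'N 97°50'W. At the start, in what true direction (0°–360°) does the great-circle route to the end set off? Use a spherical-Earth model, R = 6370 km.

5.4°

θ = atan2( sin Δλ·cos φ₂ ,  cos φ₁ sin φ₂ − sin φ₁ cos φ₂ cos Δλ )
  = atan2(+0.0937, +0.9935) = 5.39°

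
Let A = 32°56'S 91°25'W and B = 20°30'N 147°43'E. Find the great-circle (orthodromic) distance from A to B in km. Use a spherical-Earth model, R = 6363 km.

Haversine: a = sin²(Δφ/2)+cos φ₁ cos φ₂ sin²(Δλ/2) = 0.79686;  σ = 2·atan2(√a,√(1−a))
σ = 126.422° → d = Rσ = 6363·2.20648 = 14040 km

14040 km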